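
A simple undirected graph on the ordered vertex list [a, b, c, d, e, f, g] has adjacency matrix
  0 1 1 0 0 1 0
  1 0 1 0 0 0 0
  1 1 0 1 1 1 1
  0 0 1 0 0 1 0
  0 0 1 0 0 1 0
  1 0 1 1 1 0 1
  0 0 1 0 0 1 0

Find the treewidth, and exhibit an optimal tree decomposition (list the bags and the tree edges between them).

Each bag holds 3 vertices, so the decomposition has width 2, which upper-bounds the treewidth. On the other hand G contains the 3-clique {c, d, f}. A clique must lie in a single bag of any decomposition, so no decomposition can have width below 2. The upper and lower bounds meet at 2, so that is the treewidth.

Treewidth 2.
One optimal decomposition is:
Bags: B1 = {a, c, f}  B2 = {c, f, g}  B3 = {a, b, c}  B4 = {c, e, f}  B5 = {c, d, f}
Tree: B1–B2, B1–B3, B1–B4, B4–B5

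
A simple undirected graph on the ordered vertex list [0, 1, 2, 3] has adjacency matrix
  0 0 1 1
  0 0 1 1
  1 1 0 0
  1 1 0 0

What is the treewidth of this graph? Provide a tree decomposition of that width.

The largest bag has 3 vertices, giving width 2; this decomposition certifies tw(G) ≤ 2. For the lower bound, G contains the cycle 0–3–1–2–0, so G is not a forest; only forests have treewidth ≤ 1, hence tw(G) ≥ 2. Hence tw(G) = 2 exactly.

Treewidth 2.
One optimal decomposition is:
Bags: B1 = {0, 1, 3}  B2 = {0, 1, 2}
Tree: B1–B2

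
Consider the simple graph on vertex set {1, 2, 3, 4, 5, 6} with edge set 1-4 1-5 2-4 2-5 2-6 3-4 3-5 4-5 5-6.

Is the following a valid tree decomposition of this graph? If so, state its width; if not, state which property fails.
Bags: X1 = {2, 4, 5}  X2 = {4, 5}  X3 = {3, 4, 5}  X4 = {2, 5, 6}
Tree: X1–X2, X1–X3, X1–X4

A tree decomposition must satisfy three properties: every vertex lies in some bag; for every edge, both endpoints lie together in some bag; and for every vertex, the bags containing it form a connected subtree. Here vertex 1 appears in no bag, so the decomposition is invalid.

No — vertex 1 appears in no bag.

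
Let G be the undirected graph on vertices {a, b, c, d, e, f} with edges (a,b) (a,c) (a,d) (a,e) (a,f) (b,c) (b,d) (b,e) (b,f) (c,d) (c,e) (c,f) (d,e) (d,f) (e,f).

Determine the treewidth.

5

A width-5 tree decomposition is:
Bags: B1 = {a, b, c, d, e, f}
Tree: (single bag)
A single bag containing all 6 vertices is trivially a valid decomposition of width 5. For the lower bound, the 6 vertices {a, b, c, d, e, f} are pairwise adjacent, and any tree decomposition puts a clique entirely inside one bag — forcing width ≥ 5. The upper and lower bounds meet at 5, so that is the treewidth.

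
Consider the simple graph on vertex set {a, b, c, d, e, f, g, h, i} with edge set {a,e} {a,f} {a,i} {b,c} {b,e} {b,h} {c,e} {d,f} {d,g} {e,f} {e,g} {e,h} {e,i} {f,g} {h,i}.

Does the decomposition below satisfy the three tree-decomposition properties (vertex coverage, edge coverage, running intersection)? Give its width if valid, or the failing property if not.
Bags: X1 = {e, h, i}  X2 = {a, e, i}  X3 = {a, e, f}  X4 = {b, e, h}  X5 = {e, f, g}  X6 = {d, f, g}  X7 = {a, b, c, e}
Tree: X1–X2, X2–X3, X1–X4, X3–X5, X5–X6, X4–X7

No — bags containing vertex a are not connected in the tree.

A tree decomposition must satisfy three properties: every vertex lies in some bag; for every edge, both endpoints lie together in some bag; and for every vertex, the bags containing it form a connected subtree. Here bags containing vertex a are not connected in the tree, so the decomposition is invalid.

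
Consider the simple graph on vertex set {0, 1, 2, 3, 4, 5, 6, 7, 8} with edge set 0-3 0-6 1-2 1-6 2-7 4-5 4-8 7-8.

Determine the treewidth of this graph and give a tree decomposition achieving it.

The largest bag has 2 vertices, giving width 1; this decomposition certifies tw(G) ≤ 1. Any graph with an edge has treewidth ≥ 1, and G has the edge 5–4. The upper and lower bounds meet at 1, so that is the treewidth.

Treewidth 1.
One optimal decomposition is:
Bags: B1 = {4, 5}  B2 = {4, 8}  B3 = {7, 8}  B4 = {2, 7}  B5 = {1, 2}  B6 = {1, 6}  B7 = {0, 6}  B8 = {0, 3}
Tree: B1–B2, B2–B3, B3–B4, B4–B5, B5–B6, B6–B7, B7–B8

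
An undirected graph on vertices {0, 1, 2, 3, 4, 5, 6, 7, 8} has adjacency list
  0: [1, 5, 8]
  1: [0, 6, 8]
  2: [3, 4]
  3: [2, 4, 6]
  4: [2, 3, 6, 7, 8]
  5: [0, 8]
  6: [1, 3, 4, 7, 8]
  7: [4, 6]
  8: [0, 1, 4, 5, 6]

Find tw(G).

2

A width-2 tree decomposition is:
Bags: B1 = {3, 4, 6}  B2 = {2, 3, 4}  B3 = {4, 6, 8}  B4 = {4, 6, 7}  B5 = {1, 6, 8}  B6 = {0, 1, 8}  B7 = {0, 5, 8}
Tree: B1–B2, B1–B3, B3–B4, B3–B5, B5–B6, B6–B7
The largest bag has 3 vertices, giving width 2; this decomposition certifies tw(G) ≤ 2. For the lower bound, the 3 vertices {0, 1, 8} are pairwise adjacent, and any tree decomposition puts a clique entirely inside one bag — forcing width ≥ 2. Hence tw(G) = 2 exactly.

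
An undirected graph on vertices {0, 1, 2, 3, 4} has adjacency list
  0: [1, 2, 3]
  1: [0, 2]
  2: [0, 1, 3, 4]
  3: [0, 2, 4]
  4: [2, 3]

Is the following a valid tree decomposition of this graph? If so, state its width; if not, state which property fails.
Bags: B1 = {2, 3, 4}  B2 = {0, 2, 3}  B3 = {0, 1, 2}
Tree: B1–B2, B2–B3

Every vertex of G appears in some bag (union = {0, 1, 2, 3, 4}); every edge is covered by a bag; and for each vertex v the set of bags containing v is connected in the bag tree. The decomposition is therefore valid. The largest bag has 3 vertices, so the width is 2.

Yes; width 2.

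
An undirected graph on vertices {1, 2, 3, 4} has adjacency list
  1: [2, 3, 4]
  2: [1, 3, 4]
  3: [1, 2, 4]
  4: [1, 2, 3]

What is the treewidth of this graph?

3

A width-3 tree decomposition is:
Bags: B1 = {1, 2, 3, 4}
Tree: (single bag)
With just one bag of size 4, the width is 4 − 1 = 3, so tw(G) ≤ 3. On the other hand G contains the 4-clique {1, 2, 3, 4}. A clique must lie in a single bag of any decomposition, so no decomposition can have width below 3. Combining the bounds, tw(G) = 3.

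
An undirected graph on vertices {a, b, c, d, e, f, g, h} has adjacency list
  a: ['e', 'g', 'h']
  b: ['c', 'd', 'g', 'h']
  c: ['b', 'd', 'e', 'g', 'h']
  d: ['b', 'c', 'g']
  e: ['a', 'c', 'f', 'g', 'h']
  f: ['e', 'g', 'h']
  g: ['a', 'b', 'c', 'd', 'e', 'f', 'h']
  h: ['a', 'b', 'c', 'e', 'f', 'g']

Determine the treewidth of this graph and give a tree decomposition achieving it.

Every bag has size at most 4, so the width is 4 − 1 = 3 and tw(G) ≤ 3. For the lower bound, the 4 vertices {b, c, d, g} are pairwise adjacent, and any tree decomposition puts a clique entirely inside one bag — forcing width ≥ 3. The upper and lower bounds meet at 3, so that is the treewidth.

Treewidth 3.
One optimal decomposition is:
Bags: B1 = {a, e, g, h}  B2 = {c, e, g, h}  B3 = {b, c, g, h}  B4 = {b, c, d, g}  B5 = {e, f, g, h}
Tree: B1–B2, B2–B3, B3–B4, B1–B5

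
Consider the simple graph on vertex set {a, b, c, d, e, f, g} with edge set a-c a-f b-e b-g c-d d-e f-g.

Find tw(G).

2

A width-2 tree decomposition is:
Bags: B1 = {b, d, e}  B2 = {b, d, g}  B3 = {d, f, g}  B4 = {a, d, f}  B5 = {a, c, d}
Tree: B1–B2, B2–B3, B3–B4, B4–B5
Each bag holds 3 vertices, so the decomposition has width 2, which upper-bounds the treewidth. For the lower bound, G contains the cycle d–e–b–g–f–a–c–d, so G is not a forest; only forests have treewidth ≤ 1, hence tw(G) ≥ 2. Combining the bounds, tw(G) = 2.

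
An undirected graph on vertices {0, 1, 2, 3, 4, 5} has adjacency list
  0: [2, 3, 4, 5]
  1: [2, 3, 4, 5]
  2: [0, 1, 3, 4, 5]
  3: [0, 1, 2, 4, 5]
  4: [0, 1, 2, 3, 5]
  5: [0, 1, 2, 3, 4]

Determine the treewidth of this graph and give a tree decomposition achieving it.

Each bag holds 5 vertices, so the decomposition has width 4, which upper-bounds the treewidth. On the other hand G contains the 5-clique {0, 2, 3, 4, 5}. A clique must lie in a single bag of any decomposition, so no decomposition can have width below 4. Therefore the treewidth is 4.

Treewidth 4.
Bags: B1 = {0, 2, 3, 4, 5}  B2 = {1, 2, 3, 4, 5}
Tree: B1–B2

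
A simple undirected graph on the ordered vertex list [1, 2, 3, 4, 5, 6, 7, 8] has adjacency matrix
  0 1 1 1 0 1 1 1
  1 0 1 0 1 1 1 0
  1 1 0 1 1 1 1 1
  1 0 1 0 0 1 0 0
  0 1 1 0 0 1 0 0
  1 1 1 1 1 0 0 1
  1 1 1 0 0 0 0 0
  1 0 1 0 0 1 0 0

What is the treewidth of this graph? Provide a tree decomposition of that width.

The largest bag has 4 vertices, giving width 3; this decomposition certifies tw(G) ≤ 3. On the other hand G contains the 4-clique {1, 3, 6, 8}. A clique must lie in a single bag of any decomposition, so no decomposition can have width below 3. Combining the bounds, tw(G) = 3.

Treewidth 3.
Bags: B1 = {2, 3, 5, 6}  B2 = {1, 2, 3, 6}  B3 = {1, 2, 3, 7}  B4 = {1, 3, 4, 6}  B5 = {1, 3, 6, 8}
Tree: B1–B2, B2–B3, B2–B4, B2–B5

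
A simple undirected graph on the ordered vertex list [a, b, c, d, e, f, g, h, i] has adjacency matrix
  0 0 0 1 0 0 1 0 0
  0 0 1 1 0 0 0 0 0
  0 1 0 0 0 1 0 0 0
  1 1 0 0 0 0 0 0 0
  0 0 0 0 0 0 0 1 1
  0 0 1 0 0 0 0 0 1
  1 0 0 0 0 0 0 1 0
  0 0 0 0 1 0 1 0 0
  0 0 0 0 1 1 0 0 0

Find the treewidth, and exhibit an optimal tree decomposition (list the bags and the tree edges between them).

The largest bag has 3 vertices, giving width 2; this decomposition certifies tw(G) ≤ 2. The edges a–d–b–c–f–i–e–h–g–a form a cycle, so G is not a tree and its treewidth is at least 2. Hence tw(G) = 2 exactly.

Treewidth 2.
Bags: B1 = {a, b, d}  B2 = {a, b, c}  B3 = {a, c, f}  B4 = {a, f, i}  B5 = {a, e, i}  B6 = {a, e, h}  B7 = {a, g, h}
Tree: B1–B2, B2–B3, B3–B4, B4–B5, B5–B6, B6–B7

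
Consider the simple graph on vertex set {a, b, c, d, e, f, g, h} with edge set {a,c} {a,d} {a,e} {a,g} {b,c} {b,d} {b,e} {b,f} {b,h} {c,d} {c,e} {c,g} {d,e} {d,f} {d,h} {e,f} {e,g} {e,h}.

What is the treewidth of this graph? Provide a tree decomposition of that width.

Treewidth 3.
Bags: B1 = {a, c, d, e}  B2 = {b, c, d, e}  B3 = {b, d, e, h}  B4 = {a, c, e, g}  B5 = {b, d, e, f}
Tree: B1–B2, B2–B3, B1–B4, B2–B5

Each bag holds 4 vertices, so the decomposition has width 3, which upper-bounds the treewidth. On the other hand G contains the 4-clique {a, c, d, e}. A clique must lie in a single bag of any decomposition, so no decomposition can have width below 3. Combining the bounds, tw(G) = 3.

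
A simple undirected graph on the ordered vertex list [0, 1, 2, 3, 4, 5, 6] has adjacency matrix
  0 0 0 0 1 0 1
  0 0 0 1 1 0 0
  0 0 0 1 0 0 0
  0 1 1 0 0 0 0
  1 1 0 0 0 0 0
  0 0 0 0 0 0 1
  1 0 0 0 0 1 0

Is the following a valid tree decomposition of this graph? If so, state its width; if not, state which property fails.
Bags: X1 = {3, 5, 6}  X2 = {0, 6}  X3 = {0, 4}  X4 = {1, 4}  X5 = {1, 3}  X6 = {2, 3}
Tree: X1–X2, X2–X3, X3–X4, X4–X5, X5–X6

No — bags containing vertex 3 are not connected in the tree.

A tree decomposition must satisfy three properties: every vertex lies in some bag; for every edge, both endpoints lie together in some bag; and for every vertex, the bags containing it form a connected subtree. Here bags containing vertex 3 are not connected in the tree, so the decomposition is invalid.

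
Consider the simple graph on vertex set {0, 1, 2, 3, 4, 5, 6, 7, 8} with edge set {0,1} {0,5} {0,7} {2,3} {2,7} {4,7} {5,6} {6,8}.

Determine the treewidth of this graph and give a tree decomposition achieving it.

Treewidth 1.
One optimal decomposition is:
Bags: B1 = {0, 7}  B2 = {0, 5}  B3 = {2, 7}  B4 = {4, 7}  B5 = {5, 6}  B6 = {2, 3}  B7 = {0, 1}  B8 = {6, 8}
Tree: B1–B2, B1–B3, B1–B4, B2–B5, B3–B6, B1–B7, B5–B8

Every bag has size at most 2, so the width is 2 − 1 = 1 and tw(G) ≤ 1. G has an edge, so its treewidth is at least 1. Therefore the treewidth is 1.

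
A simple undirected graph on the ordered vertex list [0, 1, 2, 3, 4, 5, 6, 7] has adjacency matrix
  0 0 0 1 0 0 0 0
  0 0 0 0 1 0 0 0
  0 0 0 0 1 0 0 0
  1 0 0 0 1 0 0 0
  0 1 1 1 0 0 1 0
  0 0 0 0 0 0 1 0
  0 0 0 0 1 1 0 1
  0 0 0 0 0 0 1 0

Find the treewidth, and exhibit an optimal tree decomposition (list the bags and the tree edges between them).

Every bag has size at most 2, so the width is 2 − 1 = 1 and tw(G) ≤ 1. Since G has at least one edge (e.g. 6–7), it is not an edgeless graph, so tw(G) ≥ 1. Combining the bounds, tw(G) = 1.

Treewidth 1.
One such decomposition:
Bags: B1 = {6, 7}  B2 = {4, 6}  B3 = {5, 6}  B4 = {2, 4}  B5 = {3, 4}  B6 = {0, 3}  B7 = {1, 4}
Tree: B1–B2, B1–B3, B2–B4, B4–B5, B5–B6, B4–B7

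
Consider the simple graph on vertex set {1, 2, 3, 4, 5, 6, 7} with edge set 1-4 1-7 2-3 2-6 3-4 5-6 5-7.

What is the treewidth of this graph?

2

A width-2 tree decomposition is:
Bags: B1 = {1, 3, 4}  B2 = {1, 3, 7}  B3 = {3, 5, 7}  B4 = {3, 5, 6}  B5 = {2, 3, 6}
Tree: B1–B2, B2–B3, B3–B4, B4–B5
Every bag has size at most 3, so the width is 3 − 1 = 2 and tw(G) ≤ 2. Since 3–4–1–7–5–6–2–3 is a cycle in G, G is not acyclic. Forests are exactly the graphs of treewidth ≤ 1, so tw(G) ≥ 2. The upper and lower bounds meet at 2, so that is the treewidth.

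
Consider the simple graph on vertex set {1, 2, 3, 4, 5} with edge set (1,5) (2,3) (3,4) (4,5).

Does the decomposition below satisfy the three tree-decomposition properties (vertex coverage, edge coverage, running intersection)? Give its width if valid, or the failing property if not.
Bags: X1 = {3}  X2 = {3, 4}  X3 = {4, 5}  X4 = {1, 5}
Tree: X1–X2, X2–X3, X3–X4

No — vertex 2 appears in no bag.

A tree decomposition must satisfy three properties: every vertex lies in some bag; for every edge, both endpoints lie together in some bag; and for every vertex, the bags containing it form a connected subtree. Here vertex 2 appears in no bag, so the decomposition is invalid.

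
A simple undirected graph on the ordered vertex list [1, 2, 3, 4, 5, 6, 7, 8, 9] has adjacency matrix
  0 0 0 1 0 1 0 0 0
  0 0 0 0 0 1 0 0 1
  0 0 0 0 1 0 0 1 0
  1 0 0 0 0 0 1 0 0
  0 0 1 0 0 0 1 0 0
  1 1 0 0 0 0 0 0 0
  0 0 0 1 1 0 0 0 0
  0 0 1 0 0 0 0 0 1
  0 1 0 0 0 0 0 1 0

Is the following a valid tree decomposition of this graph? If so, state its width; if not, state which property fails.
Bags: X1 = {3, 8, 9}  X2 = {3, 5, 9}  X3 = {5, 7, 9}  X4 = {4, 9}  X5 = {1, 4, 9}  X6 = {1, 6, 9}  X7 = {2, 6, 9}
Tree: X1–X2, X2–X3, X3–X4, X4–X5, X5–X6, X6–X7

A tree decomposition must satisfy three properties: every vertex lies in some bag; for every edge, both endpoints lie together in some bag; and for every vertex, the bags containing it form a connected subtree. Here edge (7,4) lies in no bag, so the decomposition is invalid.

No — edge (7,4) lies in no bag.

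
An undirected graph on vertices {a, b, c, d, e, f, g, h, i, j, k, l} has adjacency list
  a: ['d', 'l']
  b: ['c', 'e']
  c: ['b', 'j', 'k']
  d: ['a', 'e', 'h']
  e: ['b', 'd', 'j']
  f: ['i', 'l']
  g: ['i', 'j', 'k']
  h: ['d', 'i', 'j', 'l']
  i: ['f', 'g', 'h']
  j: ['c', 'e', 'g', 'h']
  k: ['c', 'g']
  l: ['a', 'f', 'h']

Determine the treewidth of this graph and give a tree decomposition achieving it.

The largest bag has 4 vertices, giving width 3; this decomposition certifies tw(G) ≤ 3. For the lower bound: the 4 vertex sets {b,c,k}, {g}, {j}, {d,e,h,i} are disjoint, each induces a connected subgraph, and every pair is joined by at least one edge of G. Contracting each set to a single vertex therefore yields K_{4} as a minor, and since treewidth is minor-monotone, tw(G) ≥ tw(K_{4}) = 3. The upper and lower bounds meet at 3, so that is the treewidth.

Treewidth 3.
Bags: B1 = {b, c, g, k}  B2 = {b, c, g, j}  B3 = {b, e, g, j}  B4 = {e, g, i, j}  B5 = {e, h, i, j}  B6 = {d, e, h, i}  B7 = {d, f, h, i}  B8 = {d, f, h, l}  B9 = {a, d, f, l}
Tree: B1–B2, B2–B3, B3–B4, B4–B5, B5–B6, B6–B7, B7–B8, B8–B9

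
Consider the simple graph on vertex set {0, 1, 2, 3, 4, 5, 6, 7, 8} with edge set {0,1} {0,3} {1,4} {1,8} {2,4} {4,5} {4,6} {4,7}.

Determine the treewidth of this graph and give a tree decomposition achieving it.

Every bag has size at most 2, so the width is 2 − 1 = 1 and tw(G) ≤ 1. Any graph with an edge has treewidth ≥ 1, and G has the edge 1–4. Hence tw(G) = 1 exactly.

Treewidth 1.
Bags: B1 = {1, 4}  B2 = {4, 6}  B3 = {0, 1}  B4 = {0, 3}  B5 = {2, 4}  B6 = {4, 5}  B7 = {4, 7}  B8 = {1, 8}
Tree: B1–B2, B1–B3, B3–B4, B1–B5, B2–B6, B5–B7, B1–B8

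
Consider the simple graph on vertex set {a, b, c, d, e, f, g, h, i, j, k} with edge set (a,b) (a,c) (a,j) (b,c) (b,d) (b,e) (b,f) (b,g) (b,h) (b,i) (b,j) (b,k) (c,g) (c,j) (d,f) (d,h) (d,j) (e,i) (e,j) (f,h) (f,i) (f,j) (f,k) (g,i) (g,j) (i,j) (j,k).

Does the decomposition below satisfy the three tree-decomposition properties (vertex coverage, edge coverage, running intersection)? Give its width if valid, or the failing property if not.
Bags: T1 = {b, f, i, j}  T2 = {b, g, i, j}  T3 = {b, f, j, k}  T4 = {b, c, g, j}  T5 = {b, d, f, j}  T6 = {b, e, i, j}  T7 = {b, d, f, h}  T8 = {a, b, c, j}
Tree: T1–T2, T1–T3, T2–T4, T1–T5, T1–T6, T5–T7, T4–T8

Vertex coverage: the bags together contain {a, b, c, d, e, f, g, h, i, j, k}, the full vertex set. Edge coverage: each edge of G has both endpoints in at least one bag. Running intersection: for every vertex, the bags containing it form a connected subtree. All three properties hold, so this is a valid tree decomposition of width max|bag| − 1 = 3, and hence tw(G) ≤ 3.

Yes; width 3.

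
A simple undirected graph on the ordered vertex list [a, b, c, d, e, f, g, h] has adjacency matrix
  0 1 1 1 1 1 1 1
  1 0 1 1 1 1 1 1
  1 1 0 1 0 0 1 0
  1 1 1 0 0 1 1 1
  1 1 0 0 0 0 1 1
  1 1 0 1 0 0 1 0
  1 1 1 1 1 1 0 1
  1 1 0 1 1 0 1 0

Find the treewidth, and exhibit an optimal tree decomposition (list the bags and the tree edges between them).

Treewidth 4.
One such decomposition:
Bags: B1 = {a, b, c, d, g}  B2 = {a, b, d, g, h}  B3 = {a, b, e, g, h}  B4 = {a, b, d, f, g}
Tree: B1–B2, B2–B3, B1–B4

Each bag holds 5 vertices, so the decomposition has width 4, which upper-bounds the treewidth. On the other hand G contains the 5-clique {a, b, d, g, h}. A clique must lie in a single bag of any decomposition, so no decomposition can have width below 4. Hence tw(G) = 4 exactly.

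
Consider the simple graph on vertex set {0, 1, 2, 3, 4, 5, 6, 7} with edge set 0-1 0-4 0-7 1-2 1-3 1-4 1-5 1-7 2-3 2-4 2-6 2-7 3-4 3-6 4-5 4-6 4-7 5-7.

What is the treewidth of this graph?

A width-3 tree decomposition is:
Bags: B1 = {1, 2, 4, 7}  B2 = {1, 2, 3, 4}  B3 = {0, 1, 4, 7}  B4 = {1, 4, 5, 7}  B5 = {2, 3, 4, 6}
Tree: B1–B2, B1–B3, B1–B4, B2–B5
Each bag holds 4 vertices, so the decomposition has width 3, which upper-bounds the treewidth. For the lower bound, the 4 vertices {1, 2, 3, 4} are pairwise adjacent, and any tree decomposition puts a clique entirely inside one bag — forcing width ≥ 3. Hence tw(G) = 3 exactly.

3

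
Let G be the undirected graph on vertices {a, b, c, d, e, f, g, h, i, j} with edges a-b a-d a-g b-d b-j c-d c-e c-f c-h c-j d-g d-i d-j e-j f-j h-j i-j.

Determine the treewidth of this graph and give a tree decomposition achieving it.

Each bag holds 3 vertices, so the decomposition has width 2, which upper-bounds the treewidth. On the other hand G contains the 3-clique {a, d, g}. A clique must lie in a single bag of any decomposition, so no decomposition can have width below 2. Combining the bounds, tw(G) = 2.

Treewidth 2.
One such decomposition:
Bags: B1 = {c, d, j}  B2 = {c, h, j}  B3 = {b, d, j}  B4 = {d, i, j}  B5 = {c, f, j}  B6 = {a, b, d}  B7 = {c, e, j}  B8 = {a, d, g}
Tree: B1–B2, B1–B3, B3–B4, B2–B5, B3–B6, B1–B7, B6–B8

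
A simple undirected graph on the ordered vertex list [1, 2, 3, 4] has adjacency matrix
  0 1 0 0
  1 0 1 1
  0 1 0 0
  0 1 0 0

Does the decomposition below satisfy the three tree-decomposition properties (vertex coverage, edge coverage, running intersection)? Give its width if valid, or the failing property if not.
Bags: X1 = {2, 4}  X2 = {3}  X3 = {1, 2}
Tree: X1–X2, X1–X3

No — edge (2,3) lies in no bag.

A tree decomposition must satisfy three properties: every vertex lies in some bag; for every edge, both endpoints lie together in some bag; and for every vertex, the bags containing it form a connected subtree. Here edge (2,3) lies in no bag, so the decomposition is invalid.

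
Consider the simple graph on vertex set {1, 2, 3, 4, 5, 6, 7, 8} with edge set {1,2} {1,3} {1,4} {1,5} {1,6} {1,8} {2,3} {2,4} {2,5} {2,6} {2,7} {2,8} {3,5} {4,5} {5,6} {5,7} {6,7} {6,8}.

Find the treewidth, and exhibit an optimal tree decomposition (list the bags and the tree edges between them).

Treewidth 3.
One such decomposition:
Bags: B1 = {2, 5, 6, 7}  B2 = {1, 2, 5, 6}  B3 = {1, 2, 6, 8}  B4 = {1, 2, 4, 5}  B5 = {1, 2, 3, 5}
Tree: B1–B2, B2–B3, B2–B4, B2–B5

Every bag has size at most 4, so the width is 4 − 1 = 3 and tw(G) ≤ 3. On the other hand G contains the 4-clique {1, 2, 6, 8}. A clique must lie in a single bag of any decomposition, so no decomposition can have width below 3. Combining the bounds, tw(G) = 3.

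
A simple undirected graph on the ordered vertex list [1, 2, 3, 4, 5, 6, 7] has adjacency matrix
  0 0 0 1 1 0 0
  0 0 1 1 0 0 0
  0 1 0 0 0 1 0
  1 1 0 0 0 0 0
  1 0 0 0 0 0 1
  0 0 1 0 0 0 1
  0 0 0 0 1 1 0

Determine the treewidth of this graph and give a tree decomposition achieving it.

The largest bag has 3 vertices, giving width 2; this decomposition certifies tw(G) ≤ 2. For the lower bound, G contains the cycle 1–4–2–3–6–7–5–1, so G is not a forest; only forests have treewidth ≤ 1, hence tw(G) ≥ 2. Hence tw(G) = 2 exactly.

Treewidth 2.
One such decomposition:
Bags: B1 = {1, 2, 4}  B2 = {1, 2, 3}  B3 = {1, 3, 6}  B4 = {1, 6, 7}  B5 = {1, 5, 7}
Tree: B1–B2, B2–B3, B3–B4, B4–B5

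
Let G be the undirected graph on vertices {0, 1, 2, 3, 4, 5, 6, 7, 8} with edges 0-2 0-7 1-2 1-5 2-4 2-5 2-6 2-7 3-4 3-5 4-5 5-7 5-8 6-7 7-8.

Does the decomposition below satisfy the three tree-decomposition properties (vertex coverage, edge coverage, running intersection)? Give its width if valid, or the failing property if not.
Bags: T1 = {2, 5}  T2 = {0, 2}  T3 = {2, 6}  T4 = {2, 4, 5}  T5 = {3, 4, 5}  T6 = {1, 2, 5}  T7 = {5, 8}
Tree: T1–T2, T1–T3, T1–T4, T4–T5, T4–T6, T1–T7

A tree decomposition must satisfy three properties: every vertex lies in some bag; for every edge, both endpoints lie together in some bag; and for every vertex, the bags containing it form a connected subtree. Here vertex 7 appears in no bag, so the decomposition is invalid.

No — vertex 7 appears in no bag.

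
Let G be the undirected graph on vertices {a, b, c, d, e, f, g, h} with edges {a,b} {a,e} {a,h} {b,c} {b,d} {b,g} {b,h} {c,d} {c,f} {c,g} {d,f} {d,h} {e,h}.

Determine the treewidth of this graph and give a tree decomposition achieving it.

Treewidth 2.
One optimal decomposition is:
Bags: B1 = {b, d, h}  B2 = {a, b, h}  B3 = {b, c, d}  B4 = {c, d, f}  B5 = {a, e, h}  B6 = {b, c, g}
Tree: B1–B2, B1–B3, B3–B4, B2–B5, B3–B6

Each bag holds 3 vertices, so the decomposition has width 2, which upper-bounds the treewidth. Conversely, {a, e, h} is a clique of size 3, and the vertices of any clique must share a bag in every tree decomposition; so some bag has ≥ 3 vertices and tw(G) ≥ 2. The upper and lower bounds meet at 2, so that is the treewidth.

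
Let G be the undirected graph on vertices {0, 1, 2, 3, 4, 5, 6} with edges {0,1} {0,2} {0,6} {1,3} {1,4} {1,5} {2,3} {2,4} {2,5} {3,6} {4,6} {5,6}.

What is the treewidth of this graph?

A width-3 tree decomposition is:
Bags: B1 = {0, 1, 2, 6}  B2 = {1, 2, 5, 6}  B3 = {1, 2, 3, 6}  B4 = {1, 2, 4, 6}
Tree: B1–B2, B2–B3, B3–B4
The largest bag has 4 vertices, giving width 3; this decomposition certifies tw(G) ≤ 3. For the lower bound: the 4 vertex sets {0,1}, {2,5}, {6}, {3} are disjoint, each induces a connected subgraph, and every pair is joined by at least one edge of G. Contracting each set to a single vertex therefore yields K_{4} as a minor, and since treewidth is minor-monotone, tw(G) ≥ tw(K_{4}) = 3. Hence tw(G) = 3 exactly.

3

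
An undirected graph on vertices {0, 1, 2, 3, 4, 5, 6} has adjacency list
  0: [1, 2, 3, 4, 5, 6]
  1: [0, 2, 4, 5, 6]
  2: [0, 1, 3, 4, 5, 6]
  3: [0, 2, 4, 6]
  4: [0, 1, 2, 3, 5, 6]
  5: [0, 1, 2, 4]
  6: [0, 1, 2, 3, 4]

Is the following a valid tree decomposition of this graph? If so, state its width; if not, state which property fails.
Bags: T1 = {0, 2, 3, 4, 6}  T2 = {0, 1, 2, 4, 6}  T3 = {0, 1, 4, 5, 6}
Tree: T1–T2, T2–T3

No — edge (2,5) lies in no bag.

A tree decomposition must satisfy three properties: every vertex lies in some bag; for every edge, both endpoints lie together in some bag; and for every vertex, the bags containing it form a connected subtree. Here edge (2,5) lies in no bag, so the decomposition is invalid.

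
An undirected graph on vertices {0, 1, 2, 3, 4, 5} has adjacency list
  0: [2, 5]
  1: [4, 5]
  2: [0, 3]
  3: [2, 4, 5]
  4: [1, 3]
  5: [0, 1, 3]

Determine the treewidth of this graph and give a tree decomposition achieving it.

The largest bag has 3 vertices, giving width 2; this decomposition certifies tw(G) ≤ 2. The edges 0–2–3–5–0 form a cycle, so G is not a tree and its treewidth is at least 2. Hence tw(G) = 2 exactly.

Treewidth 2.
One such decomposition:
Bags: B1 = {0, 2, 5}  B2 = {2, 3, 5}  B3 = {1, 3, 5}  B4 = {1, 3, 4}
Tree: B1–B2, B2–B3, B3–B4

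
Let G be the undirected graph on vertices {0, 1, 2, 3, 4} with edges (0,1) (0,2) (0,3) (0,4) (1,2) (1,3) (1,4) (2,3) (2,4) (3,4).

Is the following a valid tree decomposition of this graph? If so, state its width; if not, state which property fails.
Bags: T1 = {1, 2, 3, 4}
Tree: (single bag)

No — vertex 0 appears in no bag.

A tree decomposition must satisfy three properties: every vertex lies in some bag; for every edge, both endpoints lie together in some bag; and for every vertex, the bags containing it form a connected subtree. Here vertex 0 appears in no bag, so the decomposition is invalid.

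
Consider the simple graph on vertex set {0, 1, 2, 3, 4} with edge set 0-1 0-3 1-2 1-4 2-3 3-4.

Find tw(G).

A width-2 tree decomposition is:
Bags: B1 = {0, 1, 3}  B2 = {1, 2, 3}  B3 = {1, 3, 4}
Tree: B1–B2, B2–B3
The largest bag has 3 vertices, giving width 2; this decomposition certifies tw(G) ≤ 2. The edges 0–3–2–1–0 form a cycle, so G is not a tree and its treewidth is at least 2. Combining the bounds, tw(G) = 2.

2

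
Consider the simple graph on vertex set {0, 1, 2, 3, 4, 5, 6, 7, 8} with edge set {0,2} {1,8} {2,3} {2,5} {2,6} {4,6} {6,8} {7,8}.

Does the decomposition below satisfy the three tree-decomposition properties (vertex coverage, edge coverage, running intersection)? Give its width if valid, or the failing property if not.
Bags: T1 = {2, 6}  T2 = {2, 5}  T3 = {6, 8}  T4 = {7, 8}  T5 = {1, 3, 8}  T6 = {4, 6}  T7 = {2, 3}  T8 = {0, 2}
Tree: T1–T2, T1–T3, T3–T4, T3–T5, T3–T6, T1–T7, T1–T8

A tree decomposition must satisfy three properties: every vertex lies in some bag; for every edge, both endpoints lie together in some bag; and for every vertex, the bags containing it form a connected subtree. Here bags containing vertex 3 are not connected in the tree, so the decomposition is invalid.

No — bags containing vertex 3 are not connected in the tree.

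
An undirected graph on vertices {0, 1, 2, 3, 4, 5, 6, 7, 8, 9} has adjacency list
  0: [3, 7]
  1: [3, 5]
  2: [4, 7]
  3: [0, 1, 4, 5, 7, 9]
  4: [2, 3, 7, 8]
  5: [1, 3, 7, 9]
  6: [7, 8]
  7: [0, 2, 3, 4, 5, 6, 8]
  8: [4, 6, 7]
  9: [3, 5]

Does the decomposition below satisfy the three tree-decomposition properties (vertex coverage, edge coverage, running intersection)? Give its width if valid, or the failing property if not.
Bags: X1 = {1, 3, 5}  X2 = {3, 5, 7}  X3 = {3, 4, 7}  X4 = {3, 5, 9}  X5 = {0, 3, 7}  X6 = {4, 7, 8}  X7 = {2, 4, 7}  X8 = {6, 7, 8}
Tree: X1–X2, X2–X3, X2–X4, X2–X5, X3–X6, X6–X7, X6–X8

Yes; width 2.

Checking the three conditions: (i) the bags cover all of {0, 1, 2, 3, 4, 5, 6, 7, 8, 9}; (ii) for each edge, some bag contains both endpoints; (iii) the bags containing any fixed vertex form a subtree. All hold, so the decomposition is valid with width 3 − 1 = 2.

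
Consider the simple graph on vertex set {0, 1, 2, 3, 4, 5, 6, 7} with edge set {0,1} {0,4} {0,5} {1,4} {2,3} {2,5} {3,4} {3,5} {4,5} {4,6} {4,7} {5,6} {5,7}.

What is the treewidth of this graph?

A width-2 tree decomposition is:
Bags: B1 = {0, 4, 5}  B2 = {3, 4, 5}  B3 = {4, 5, 7}  B4 = {2, 3, 5}  B5 = {4, 5, 6}  B6 = {0, 1, 4}
Tree: B1–B2, B1–B3, B2–B4, B3–B5, B1–B6
Every bag has size at most 3, so the width is 3 − 1 = 2 and tw(G) ≤ 2. Conversely, {2, 3, 5} is a clique of size 3, and the vertices of any clique must share a bag in every tree decomposition; so some bag has ≥ 3 vertices and tw(G) ≥ 2. Therefore the treewidth is 2.

2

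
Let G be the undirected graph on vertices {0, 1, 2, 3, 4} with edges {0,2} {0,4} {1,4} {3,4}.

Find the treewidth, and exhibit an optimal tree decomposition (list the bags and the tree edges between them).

Each bag holds 2 vertices, so the decomposition has width 1, which upper-bounds the treewidth. Any graph with an edge has treewidth ≥ 1, and G has the edge 0–4. Hence tw(G) = 1 exactly.

Treewidth 1.
One optimal decomposition is:
Bags: B1 = {0, 4}  B2 = {0, 2}  B3 = {3, 4}  B4 = {1, 4}
Tree: B1–B2, B1–B3, B1–B4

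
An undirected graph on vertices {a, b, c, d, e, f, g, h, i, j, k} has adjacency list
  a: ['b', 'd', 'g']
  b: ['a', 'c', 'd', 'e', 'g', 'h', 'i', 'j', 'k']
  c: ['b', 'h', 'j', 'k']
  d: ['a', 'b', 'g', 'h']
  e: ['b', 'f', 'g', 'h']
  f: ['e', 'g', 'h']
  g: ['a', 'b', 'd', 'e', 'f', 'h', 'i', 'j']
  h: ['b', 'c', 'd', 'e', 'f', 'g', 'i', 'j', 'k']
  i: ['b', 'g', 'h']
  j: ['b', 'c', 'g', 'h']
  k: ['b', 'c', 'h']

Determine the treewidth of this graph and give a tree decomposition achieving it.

Treewidth 3.
Bags: B1 = {b, e, g, h}  B2 = {b, g, h, j}  B3 = {b, d, g, h}  B4 = {b, c, h, j}  B5 = {b, c, h, k}  B6 = {b, g, h, i}  B7 = {a, b, d, g}  B8 = {e, f, g, h}
Tree: B1–B2, B1–B3, B2–B4, B4–B5, B1–B6, B3–B7, B1–B8

The largest bag has 4 vertices, giving width 3; this decomposition certifies tw(G) ≤ 3. For the lower bound, the 4 vertices {e, f, g, h} are pairwise adjacent, and any tree decomposition puts a clique entirely inside one bag — forcing width ≥ 3. Combining the bounds, tw(G) = 3.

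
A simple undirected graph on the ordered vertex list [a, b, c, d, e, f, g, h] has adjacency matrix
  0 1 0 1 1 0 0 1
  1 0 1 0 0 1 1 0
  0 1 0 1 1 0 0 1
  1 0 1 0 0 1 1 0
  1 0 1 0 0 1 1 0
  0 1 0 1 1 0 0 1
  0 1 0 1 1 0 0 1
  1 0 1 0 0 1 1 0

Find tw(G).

4

A width-4 tree decomposition is:
Bags: B1 = {a, c, f, g, h}  B2 = {a, b, c, f, g}  B3 = {a, c, e, f, g}  B4 = {a, c, d, f, g}
Tree: B1–B2, B2–B3, B3–B4
Each bag holds 5 vertices, so the decomposition has width 4, which upper-bounds the treewidth. For the lower bound: the 5 vertex sets {c,h}, {b,g}, {e,f}, {a}, {d} are disjoint, each induces a connected subgraph, and every pair is joined by at least one edge of G. Contracting each set to a single vertex therefore yields K_{5} as a minor, and since treewidth is minor-monotone, tw(G) ≥ tw(K_{5}) = 4. Combining the bounds, tw(G) = 4.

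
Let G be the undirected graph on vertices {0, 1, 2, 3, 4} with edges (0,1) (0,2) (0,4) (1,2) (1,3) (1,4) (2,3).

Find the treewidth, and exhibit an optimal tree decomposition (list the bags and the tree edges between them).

Each bag holds 3 vertices, so the decomposition has width 2, which upper-bounds the treewidth. For the lower bound, the 3 vertices {0, 1, 2} are pairwise adjacent, and any tree decomposition puts a clique entirely inside one bag — forcing width ≥ 2. Therefore the treewidth is 2.

Treewidth 2.
Bags: B1 = {0, 1, 4}  B2 = {0, 1, 2}  B3 = {1, 2, 3}
Tree: B1–B2, B2–B3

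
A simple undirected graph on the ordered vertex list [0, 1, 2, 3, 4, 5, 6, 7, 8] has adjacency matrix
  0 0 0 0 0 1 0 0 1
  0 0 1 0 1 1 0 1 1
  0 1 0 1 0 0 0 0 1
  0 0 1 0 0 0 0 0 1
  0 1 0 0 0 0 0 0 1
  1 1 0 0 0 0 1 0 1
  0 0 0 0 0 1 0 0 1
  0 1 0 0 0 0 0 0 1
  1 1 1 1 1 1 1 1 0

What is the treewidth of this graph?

A width-2 tree decomposition is:
Bags: B1 = {1, 7, 8}  B2 = {1, 2, 8}  B3 = {1, 5, 8}  B4 = {5, 6, 8}  B5 = {2, 3, 8}  B6 = {0, 5, 8}  B7 = {1, 4, 8}
Tree: B1–B2, B1–B3, B3–B4, B2–B5, B3–B6, B2–B7
Each bag holds 3 vertices, so the decomposition has width 2, which upper-bounds the treewidth. Conversely, {0, 5, 8} is a clique of size 3, and the vertices of any clique must share a bag in every tree decomposition; so some bag has ≥ 3 vertices and tw(G) ≥ 2. Therefore the treewidth is 2.

2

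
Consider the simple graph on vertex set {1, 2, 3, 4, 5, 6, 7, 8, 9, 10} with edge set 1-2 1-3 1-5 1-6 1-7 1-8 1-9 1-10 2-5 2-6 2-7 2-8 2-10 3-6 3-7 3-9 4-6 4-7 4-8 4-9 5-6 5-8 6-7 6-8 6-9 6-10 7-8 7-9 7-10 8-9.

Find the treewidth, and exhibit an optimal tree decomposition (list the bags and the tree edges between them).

Treewidth 4.
One such decomposition:
Bags: B1 = {1, 2, 6, 7, 10}  B2 = {1, 2, 6, 7, 8}  B3 = {1, 6, 7, 8, 9}  B4 = {1, 2, 5, 6, 8}  B5 = {1, 3, 6, 7, 9}  B6 = {4, 6, 7, 8, 9}
Tree: B1–B2, B2–B3, B2–B4, B3–B5, B3–B6

The largest bag has 5 vertices, giving width 4; this decomposition certifies tw(G) ≤ 4. On the other hand G contains the 5-clique {1, 2, 5, 6, 8}. A clique must lie in a single bag of any decomposition, so no decomposition can have width below 4. The upper and lower bounds meet at 4, so that is the treewidth.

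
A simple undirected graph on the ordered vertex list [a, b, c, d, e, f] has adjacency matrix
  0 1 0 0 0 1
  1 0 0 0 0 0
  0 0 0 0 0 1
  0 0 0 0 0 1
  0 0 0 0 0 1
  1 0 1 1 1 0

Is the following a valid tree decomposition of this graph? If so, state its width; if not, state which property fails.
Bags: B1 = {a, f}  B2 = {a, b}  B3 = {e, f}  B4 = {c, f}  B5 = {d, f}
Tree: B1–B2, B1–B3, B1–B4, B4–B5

Vertex coverage: the bags together contain {a, b, c, d, e, f}, the full vertex set. Edge coverage: each edge of G has both endpoints in at least one bag. Running intersection: for every vertex, the bags containing it form a connected subtree. All three properties hold, so this is a valid tree decomposition of width max|bag| − 1 = 1, and hence tw(G) ≤ 1.

Yes; width 1.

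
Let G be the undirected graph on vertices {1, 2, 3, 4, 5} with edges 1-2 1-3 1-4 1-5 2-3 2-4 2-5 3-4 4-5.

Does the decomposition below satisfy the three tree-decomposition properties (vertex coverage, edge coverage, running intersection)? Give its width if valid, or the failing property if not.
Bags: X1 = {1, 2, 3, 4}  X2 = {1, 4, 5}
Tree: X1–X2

No — edge (2,5) lies in no bag.

A tree decomposition must satisfy three properties: every vertex lies in some bag; for every edge, both endpoints lie together in some bag; and for every vertex, the bags containing it form a connected subtree. Here edge (2,5) lies in no bag, so the decomposition is invalid.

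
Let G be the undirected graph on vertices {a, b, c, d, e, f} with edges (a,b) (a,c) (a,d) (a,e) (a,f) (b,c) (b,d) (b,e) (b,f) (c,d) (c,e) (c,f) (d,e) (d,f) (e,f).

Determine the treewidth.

A width-5 tree decomposition is:
Bags: B1 = {a, b, c, d, e, f}
Tree: (single bag)
With just one bag of size 6, the width is 6 − 1 = 5, so tw(G) ≤ 5. For the lower bound, the 6 vertices {a, b, c, d, e, f} are pairwise adjacent, and any tree decomposition puts a clique entirely inside one bag — forcing width ≥ 5. Combining the bounds, tw(G) = 5.

5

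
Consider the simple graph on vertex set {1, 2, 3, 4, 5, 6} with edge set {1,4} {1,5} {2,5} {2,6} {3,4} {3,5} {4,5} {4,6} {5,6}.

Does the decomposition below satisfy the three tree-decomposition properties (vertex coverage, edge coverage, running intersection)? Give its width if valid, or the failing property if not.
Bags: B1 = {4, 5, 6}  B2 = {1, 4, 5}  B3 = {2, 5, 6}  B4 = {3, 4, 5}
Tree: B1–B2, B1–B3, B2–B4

Checking the three conditions: (i) the bags cover all of {1, 2, 3, 4, 5, 6}; (ii) for each edge, some bag contains both endpoints; (iii) the bags containing any fixed vertex form a subtree. All hold, so the decomposition is valid with width 3 − 1 = 2.

Yes; width 2.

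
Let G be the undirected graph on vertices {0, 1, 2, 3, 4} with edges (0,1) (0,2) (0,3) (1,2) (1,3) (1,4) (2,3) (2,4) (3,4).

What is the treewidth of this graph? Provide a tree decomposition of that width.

The largest bag has 4 vertices, giving width 3; this decomposition certifies tw(G) ≤ 3. On the other hand G contains the 4-clique {0, 1, 2, 3}. A clique must lie in a single bag of any decomposition, so no decomposition can have width below 3. Combining the bounds, tw(G) = 3.

Treewidth 3.
One such decomposition:
Bags: B1 = {0, 1, 2, 3}  B2 = {1, 2, 3, 4}
Tree: B1–B2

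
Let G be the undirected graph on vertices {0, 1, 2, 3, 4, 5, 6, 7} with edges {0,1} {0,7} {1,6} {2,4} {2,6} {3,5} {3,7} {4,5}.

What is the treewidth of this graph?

A width-2 tree decomposition is:
Bags: B1 = {0, 3, 7}  B2 = {0, 3, 5}  B3 = {0, 4, 5}  B4 = {0, 2, 4}  B5 = {0, 2, 6}  B6 = {0, 1, 6}
Tree: B1–B2, B2–B3, B3–B4, B4–B5, B5–B6
Each bag holds 3 vertices, so the decomposition has width 2, which upper-bounds the treewidth. The edges 0–7–3–5–4–2–6–1–0 form a cycle, so G is not a tree and its treewidth is at least 2. The upper and lower bounds meet at 2, so that is the treewidth.

2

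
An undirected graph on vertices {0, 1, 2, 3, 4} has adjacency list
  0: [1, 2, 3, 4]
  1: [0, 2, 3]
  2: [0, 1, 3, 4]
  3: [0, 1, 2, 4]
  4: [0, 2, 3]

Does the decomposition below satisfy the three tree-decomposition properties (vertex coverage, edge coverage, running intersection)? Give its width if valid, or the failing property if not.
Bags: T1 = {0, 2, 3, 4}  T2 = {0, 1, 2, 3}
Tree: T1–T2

Checking the three conditions: (i) the bags cover all of {0, 1, 2, 3, 4}; (ii) for each edge, some bag contains both endpoints; (iii) the bags containing any fixed vertex form a subtree. All hold, so the decomposition is valid with width 4 − 1 = 3.

Yes; width 3.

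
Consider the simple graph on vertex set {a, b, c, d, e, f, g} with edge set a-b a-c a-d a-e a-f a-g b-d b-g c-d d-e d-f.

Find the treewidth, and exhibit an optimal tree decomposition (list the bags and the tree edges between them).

The largest bag has 3 vertices, giving width 2; this decomposition certifies tw(G) ≤ 2. On the other hand G contains the 3-clique {a, d, e}. A clique must lie in a single bag of any decomposition, so no decomposition can have width below 2. The upper and lower bounds meet at 2, so that is the treewidth.

Treewidth 2.
Bags: B1 = {a, b, g}  B2 = {a, b, d}  B3 = {a, d, f}  B4 = {a, c, d}  B5 = {a, d, e}
Tree: B1–B2, B2–B3, B3–B4, B3–B5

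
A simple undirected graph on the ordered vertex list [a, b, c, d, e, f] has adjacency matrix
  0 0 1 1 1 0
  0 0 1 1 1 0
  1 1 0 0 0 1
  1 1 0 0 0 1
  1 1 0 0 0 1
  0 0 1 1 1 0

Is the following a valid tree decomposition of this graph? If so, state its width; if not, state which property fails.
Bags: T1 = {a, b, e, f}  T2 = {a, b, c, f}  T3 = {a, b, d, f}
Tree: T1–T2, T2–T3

Every vertex of G appears in some bag (union = {a, b, c, d, e, f}); every edge is covered by a bag; and for each vertex v the set of bags containing v is connected in the bag tree. The decomposition is therefore valid. The largest bag has 4 vertices, so the width is 3.

Yes; width 3.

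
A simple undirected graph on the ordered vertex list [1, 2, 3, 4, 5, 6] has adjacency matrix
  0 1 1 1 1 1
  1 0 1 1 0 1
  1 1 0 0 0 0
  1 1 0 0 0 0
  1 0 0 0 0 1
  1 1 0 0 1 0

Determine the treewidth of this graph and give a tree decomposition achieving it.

Treewidth 2.
One optimal decomposition is:
Bags: B1 = {1, 2, 4}  B2 = {1, 2, 6}  B3 = {1, 2, 3}  B4 = {1, 5, 6}
Tree: B1–B2, B2–B3, B2–B4

Each bag holds 3 vertices, so the decomposition has width 2, which upper-bounds the treewidth. Conversely, {1, 2, 3} is a clique of size 3, and the vertices of any clique must share a bag in every tree decomposition; so some bag has ≥ 3 vertices and tw(G) ≥ 2. Hence tw(G) = 2 exactly.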